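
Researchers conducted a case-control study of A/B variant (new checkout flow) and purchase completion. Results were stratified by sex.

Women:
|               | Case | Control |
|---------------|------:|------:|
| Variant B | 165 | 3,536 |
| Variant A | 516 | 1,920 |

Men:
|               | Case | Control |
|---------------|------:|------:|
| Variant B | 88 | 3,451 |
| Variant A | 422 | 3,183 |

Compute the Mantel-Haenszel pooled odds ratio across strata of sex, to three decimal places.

0.181

OR_MH = Σ(aᵢdᵢ/nᵢ) / Σ(bᵢcᵢ/nᵢ), where nᵢ is the stratum total.
Stratum 1 (Women): n = 6137; a·d/n = 165·1920/6137 = 51.6213; b·c/n = 3536·516/6137 = 297.3075
Stratum 2 (Men): n = 7144; a·d/n = 88·3183/7144 = 39.2083; b·c/n = 3451·422/7144 = 203.8525
OR_MH = (51.6213 + 39.2083) / (297.3075 + 203.8525) = 90.8296 / 501.1599 = 0.18124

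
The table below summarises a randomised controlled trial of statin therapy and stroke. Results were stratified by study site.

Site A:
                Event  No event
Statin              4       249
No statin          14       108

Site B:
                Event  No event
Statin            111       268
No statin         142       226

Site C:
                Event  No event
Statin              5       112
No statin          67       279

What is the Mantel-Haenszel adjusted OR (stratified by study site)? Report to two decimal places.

OR_MH = Σ(aᵢdᵢ/nᵢ) / Σ(bᵢcᵢ/nᵢ), where nᵢ is the stratum total.
Stratum 1 (Site A): n = 375; a·d/n = 4·108/375 = 1.1520; b·c/n = 249·14/375 = 9.2960
Stratum 2 (Site B): n = 747; a·d/n = 111·226/747 = 33.5823; b·c/n = 268·142/747 = 50.9451
Stratum 3 (Site C): n = 463; a·d/n = 5·279/463 = 3.0130; b·c/n = 112·67/463 = 16.2073
OR_MH = (1.1520 + 33.5823 + 3.0130) / (9.2960 + 50.9451 + 16.2073) = 37.7473 / 76.4485 = 0.49376

0.49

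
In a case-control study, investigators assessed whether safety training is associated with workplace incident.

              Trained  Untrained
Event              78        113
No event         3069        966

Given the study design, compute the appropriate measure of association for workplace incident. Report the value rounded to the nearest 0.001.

Reading the table with exposure as columns: a = 78 (Trained, case), b = 3069 (Trained, non-case), c = 113 (Untrained, case), d = 966.
This is a case-control study: participants were sampled on outcome status, so risks in the source population cannot be estimated directly — relative risk is not valid here. The odds ratio is the appropriate measure.
OR = (a·d)/(b·c) = (78 × 966) / (3069 × 113) = 75348 / 346797 = 0.21727

0.217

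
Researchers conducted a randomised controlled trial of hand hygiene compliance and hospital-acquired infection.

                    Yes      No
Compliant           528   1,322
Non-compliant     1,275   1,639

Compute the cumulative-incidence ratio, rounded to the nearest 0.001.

Cells: a = 528, b = 1322, c = 1275, d = 1639.
Risk in exposed = 528/1850 = 0.28541; risk in unexposed = 1275/2914 = 0.43754.
RR = 0.28541 / 0.43754 = 0.65229
The risk is 35% lower among the exposed than among the unexposed.

0.652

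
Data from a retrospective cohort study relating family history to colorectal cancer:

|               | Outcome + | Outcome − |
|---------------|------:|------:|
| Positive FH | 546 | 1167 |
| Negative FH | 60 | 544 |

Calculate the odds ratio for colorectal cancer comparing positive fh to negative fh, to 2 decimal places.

Cells: a = 546, b = 1167, c = 60, d = 544.
OR = (a·d)/(b·c) = (546 × 544) / (1167 × 60) = 297024 / 70020 = 4.24199
The odds of colorectal cancer are about 4.24 times as high in the positive fh group.

4.24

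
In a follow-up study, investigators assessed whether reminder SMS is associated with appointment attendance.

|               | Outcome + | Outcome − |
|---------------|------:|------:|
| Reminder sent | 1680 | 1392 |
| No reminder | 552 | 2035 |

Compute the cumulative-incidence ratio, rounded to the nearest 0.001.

Cells: a = 1680, b = 1392, c = 552, d = 2035.
Risk in exposed = 1680/3072 = 0.54688; risk in unexposed = 552/2587 = 0.21337.
RR = 0.54688 / 0.21337 = 2.56298
The risk among the exposed is 2.56 times that among the unexposed.

2.563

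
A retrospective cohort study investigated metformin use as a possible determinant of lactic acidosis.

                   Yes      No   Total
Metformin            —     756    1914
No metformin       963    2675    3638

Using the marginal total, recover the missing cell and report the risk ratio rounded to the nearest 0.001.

2.286

The missing cell is in the exposed row: 1914 − 756 = 1158.
So a = 1158, b = 756, c = 963, d = 2675.
RR = [a/(a+b)] / [c/(c+d)] = (1158/1914) / (963/3638) = 0.60502/0.26471 = 2.28561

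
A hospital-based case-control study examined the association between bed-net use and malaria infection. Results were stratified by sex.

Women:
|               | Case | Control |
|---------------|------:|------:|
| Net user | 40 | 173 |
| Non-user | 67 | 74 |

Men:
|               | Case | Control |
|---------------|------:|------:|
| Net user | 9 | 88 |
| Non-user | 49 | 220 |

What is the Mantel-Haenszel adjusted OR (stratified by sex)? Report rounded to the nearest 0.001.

0.309

OR_MH = Σ(aᵢdᵢ/nᵢ) / Σ(bᵢcᵢ/nᵢ), where nᵢ is the stratum total.
Stratum 1 (Women): n = 354; a·d/n = 40·74/354 = 8.3616; b·c/n = 173·67/354 = 32.7429
Stratum 2 (Men): n = 366; a·d/n = 9·220/366 = 5.4098; b·c/n = 88·49/366 = 11.7814
OR_MH = (8.3616 + 5.4098) / (32.7429 + 11.7814) = 13.7714 / 44.5244 = 0.30930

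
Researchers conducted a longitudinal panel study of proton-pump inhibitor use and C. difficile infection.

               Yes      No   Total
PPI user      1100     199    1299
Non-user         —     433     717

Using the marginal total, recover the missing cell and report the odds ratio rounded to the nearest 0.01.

8.43

The missing cell is in the unexposed row: 717 − 433 = 284.
So a = 1100, b = 199, c = 284, d = 433.
OR = (a·d)/(b·c) = (1100 × 433) / (199 × 284) = 476300 / 56516 = 8.42770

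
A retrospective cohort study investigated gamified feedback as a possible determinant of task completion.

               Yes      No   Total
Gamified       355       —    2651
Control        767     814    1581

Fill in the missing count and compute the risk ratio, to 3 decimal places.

The missing cell is in the exposed row: 2651 − 355 = 2296.
So a = 355, b = 2296, c = 767, d = 814.
RR = [a/(a+b)] / [c/(c+d)] = (355/2651) / (767/1581) = 0.13391/0.48514 = 0.27603

0.276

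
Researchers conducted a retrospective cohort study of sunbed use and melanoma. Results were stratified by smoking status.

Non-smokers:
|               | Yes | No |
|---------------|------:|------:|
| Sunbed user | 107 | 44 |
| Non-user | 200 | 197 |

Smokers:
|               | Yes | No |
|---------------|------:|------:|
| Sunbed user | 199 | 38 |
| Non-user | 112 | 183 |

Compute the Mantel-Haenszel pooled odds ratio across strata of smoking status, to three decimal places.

OR_MH = Σ(aᵢdᵢ/nᵢ) / Σ(bᵢcᵢ/nᵢ), where nᵢ is the stratum total.
Stratum 1 (Non-smokers): n = 548; a·d/n = 107·197/548 = 38.4653; b·c/n = 44·200/548 = 16.0584
Stratum 2 (Smokers): n = 532; a·d/n = 199·183/532 = 68.4530; b·c/n = 38·112/532 = 8.0000
OR_MH = (38.4653 + 68.4530) / (16.0584 + 8.0000) = 106.9183 / 24.0584 = 4.44412

4.444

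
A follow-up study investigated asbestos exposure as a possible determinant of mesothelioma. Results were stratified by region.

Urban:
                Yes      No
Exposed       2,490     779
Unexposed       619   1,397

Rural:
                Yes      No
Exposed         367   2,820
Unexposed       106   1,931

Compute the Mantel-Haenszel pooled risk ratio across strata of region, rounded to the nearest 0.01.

2.44

RR_MH = Σ(aᵢ·n₀ᵢ/nᵢ) / Σ(cᵢ·n₁ᵢ/nᵢ), with n₁ᵢ = aᵢ+bᵢ (exposed), n₀ᵢ = cᵢ+dᵢ (unexposed), nᵢ = n₁ᵢ+n₀ᵢ.
Stratum 1 (Urban): n₁ = 3269, n₀ = 2016, n = 5285; a·n₀/n = 2490·2016/5285 = 949.8278; c·n₁/n = 619·3269/5285 = 382.8781
Stratum 2 (Rural): n₁ = 3187, n₀ = 2037, n = 5224; a·n₀/n = 367·2037/5224 = 143.1047; c·n₁/n = 106·3187/5224 = 64.6673
RR_MH = (949.8278 + 143.1047) / (382.8781 + 64.6673) = 1092.9325 / 447.5455 = 2.44206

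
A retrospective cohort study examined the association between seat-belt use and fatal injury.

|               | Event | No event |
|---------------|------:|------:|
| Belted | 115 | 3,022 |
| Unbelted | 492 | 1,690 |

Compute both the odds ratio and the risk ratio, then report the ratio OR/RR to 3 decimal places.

Cells: a = 115, b = 3022, c = 492, d = 1690.
OR = (115·1690)/(3022·492) = 194350/1486824 = 0.13071
Risk in exposed = 115/3137 = 0.03666; risk in unexposed = 492/2182 = 0.22548; RR = 0.16258
OR/RR = 0.13071 / 0.16258 = 0.80399
The outcome is not rare, so the OR lies further from 1 than the RR.

0.804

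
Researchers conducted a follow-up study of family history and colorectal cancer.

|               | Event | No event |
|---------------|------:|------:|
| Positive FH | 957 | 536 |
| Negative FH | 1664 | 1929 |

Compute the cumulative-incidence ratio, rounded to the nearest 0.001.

Cells: a = 957, b = 536, c = 1664, d = 1929.
Risk in exposed = 957/1493 = 0.64099; risk in unexposed = 1664/3593 = 0.46312.
RR = 0.64099 / 0.46312 = 1.38406
The risk among the exposed is 1.38 times that among the unexposed.

1.384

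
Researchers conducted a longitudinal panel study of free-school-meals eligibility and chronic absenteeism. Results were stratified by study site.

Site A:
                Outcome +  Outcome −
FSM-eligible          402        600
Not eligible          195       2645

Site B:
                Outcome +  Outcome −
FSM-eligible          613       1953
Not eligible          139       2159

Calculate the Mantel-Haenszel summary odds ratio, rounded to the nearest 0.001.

6.362

OR_MH = Σ(aᵢdᵢ/nᵢ) / Σ(bᵢcᵢ/nᵢ), where nᵢ is the stratum total.
Stratum 1 (Site A): n = 3842; a·d/n = 402·2645/3842 = 276.7543; b·c/n = 600·195/3842 = 30.4529
Stratum 2 (Site B): n = 4864; a·d/n = 613·2159/4864 = 272.0944; b·c/n = 1953·139/4864 = 55.8115
OR_MH = (276.7543 + 272.0944) / (30.4529 + 55.8115) = 548.8487 / 86.2644 = 6.36240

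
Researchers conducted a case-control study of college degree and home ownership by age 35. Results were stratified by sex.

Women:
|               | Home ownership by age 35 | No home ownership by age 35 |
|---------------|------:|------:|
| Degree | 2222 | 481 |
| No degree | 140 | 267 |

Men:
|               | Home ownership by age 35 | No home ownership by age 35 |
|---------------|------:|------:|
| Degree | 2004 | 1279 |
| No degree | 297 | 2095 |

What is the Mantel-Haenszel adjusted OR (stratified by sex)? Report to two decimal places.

OR_MH = Σ(aᵢdᵢ/nᵢ) / Σ(bᵢcᵢ/nᵢ), where nᵢ is the stratum total.
Stratum 1 (Women): n = 3110; a·d/n = 2222·267/3110 = 190.7633; b·c/n = 481·140/3110 = 21.6527
Stratum 2 (Men): n = 5675; a·d/n = 2004·2095/5675 = 739.8026; b·c/n = 1279·297/5675 = 66.9362
OR_MH = (190.7633 + 739.8026) / (21.6527 + 66.9362) = 930.5660 / 88.5889 = 10.50431

10.50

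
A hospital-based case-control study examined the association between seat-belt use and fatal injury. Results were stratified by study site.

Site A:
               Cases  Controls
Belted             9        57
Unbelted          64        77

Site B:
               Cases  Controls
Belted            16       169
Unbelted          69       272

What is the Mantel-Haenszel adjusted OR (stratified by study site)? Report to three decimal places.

OR_MH = Σ(aᵢdᵢ/nᵢ) / Σ(bᵢcᵢ/nᵢ), where nᵢ is the stratum total.
Stratum 1 (Site A): n = 207; a·d/n = 9·77/207 = 3.3478; b·c/n = 57·64/207 = 17.6232
Stratum 2 (Site B): n = 526; a·d/n = 16·272/526 = 8.2738; b·c/n = 169·69/526 = 22.1692
OR_MH = (3.3478 + 8.2738) / (17.6232 + 22.1692) = 11.6216 / 39.7924 = 0.29206

0.292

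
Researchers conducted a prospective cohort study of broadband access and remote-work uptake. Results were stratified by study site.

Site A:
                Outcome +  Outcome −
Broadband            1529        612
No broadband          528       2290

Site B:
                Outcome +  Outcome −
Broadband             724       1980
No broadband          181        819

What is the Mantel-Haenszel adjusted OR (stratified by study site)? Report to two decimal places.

OR_MH = Σ(aᵢdᵢ/nᵢ) / Σ(bᵢcᵢ/nᵢ), where nᵢ is the stratum total.
Stratum 1 (Site A): n = 4959; a·d/n = 1529·2290/4959 = 706.0718; b·c/n = 612·528/4959 = 65.1615
Stratum 2 (Site B): n = 3704; a·d/n = 724·819/3704 = 160.0853; b·c/n = 1980·181/3704 = 96.7549
OR_MH = (706.0718 + 160.0853) / (65.1615 + 96.7549) = 866.1571 / 161.9164 = 5.34941

5.35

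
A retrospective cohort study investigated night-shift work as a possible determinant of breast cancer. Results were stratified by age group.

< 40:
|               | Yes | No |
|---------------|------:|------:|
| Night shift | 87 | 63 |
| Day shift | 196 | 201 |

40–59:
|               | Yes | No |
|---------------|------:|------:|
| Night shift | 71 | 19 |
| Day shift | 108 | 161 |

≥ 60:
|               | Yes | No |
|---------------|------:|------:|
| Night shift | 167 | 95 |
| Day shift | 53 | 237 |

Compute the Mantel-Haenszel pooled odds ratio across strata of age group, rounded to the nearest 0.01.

OR_MH = Σ(aᵢdᵢ/nᵢ) / Σ(bᵢcᵢ/nᵢ), where nᵢ is the stratum total.
Stratum 1 (< 40): n = 547; a·d/n = 87·201/547 = 31.9689; b·c/n = 63·196/547 = 22.5740
Stratum 2 (40–59): n = 359; a·d/n = 71·161/359 = 31.8412; b·c/n = 19·108/359 = 5.7159
Stratum 3 (≥ 60): n = 552; a·d/n = 167·237/552 = 71.7011; b·c/n = 95·53/552 = 9.1214
OR_MH = (31.9689 + 31.8412 + 71.7011) / (22.5740 + 5.7159 + 9.1214) = 135.5112 / 37.4113 = 3.62220

3.62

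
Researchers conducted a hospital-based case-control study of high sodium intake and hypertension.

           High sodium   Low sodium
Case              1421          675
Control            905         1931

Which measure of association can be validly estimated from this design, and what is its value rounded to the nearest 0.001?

Reading the table with exposure as columns: a = 1421 (High sodium, case), b = 905 (High sodium, non-case), c = 675 (Low sodium, case), d = 1931.
This is a hospital-based case-control study: participants were sampled on outcome status, so risks in the source population cannot be estimated directly — relative risk is not valid here. The odds ratio is the appropriate measure.
OR = (a·d)/(b·c) = (1421 × 1931) / (905 × 675) = 2743951 / 610875 = 4.49184

4.492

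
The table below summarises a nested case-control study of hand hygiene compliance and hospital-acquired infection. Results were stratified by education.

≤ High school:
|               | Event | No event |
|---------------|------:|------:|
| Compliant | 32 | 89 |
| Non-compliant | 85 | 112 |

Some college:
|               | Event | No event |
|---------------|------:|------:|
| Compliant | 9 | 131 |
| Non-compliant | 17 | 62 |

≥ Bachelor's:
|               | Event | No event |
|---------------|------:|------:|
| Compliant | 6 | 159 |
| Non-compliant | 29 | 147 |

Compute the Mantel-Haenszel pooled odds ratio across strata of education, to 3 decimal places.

0.346

OR_MH = Σ(aᵢdᵢ/nᵢ) / Σ(bᵢcᵢ/nᵢ), where nᵢ is the stratum total.
Stratum 1 (≤ High school): n = 318; a·d/n = 32·112/318 = 11.2704; b·c/n = 89·85/318 = 23.7893
Stratum 2 (Some college): n = 219; a·d/n = 9·62/219 = 2.5479; b·c/n = 131·17/219 = 10.1689
Stratum 3 (≥ Bachelor's): n = 341; a·d/n = 6·147/341 = 2.5865; b·c/n = 159·29/341 = 13.5220
OR_MH = (11.2704 + 2.5479 + 2.5865) / (23.7893 + 10.1689 + 13.5220) = 16.4049 / 47.4803 = 0.34551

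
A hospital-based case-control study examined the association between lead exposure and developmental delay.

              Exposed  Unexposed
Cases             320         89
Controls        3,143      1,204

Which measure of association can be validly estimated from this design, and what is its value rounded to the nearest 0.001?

1.377

Reading the table with exposure as columns: a = 320 (Exposed, case), b = 3143 (Exposed, non-case), c = 89 (Unexposed, case), d = 1204.
This is a hospital-based case-control study: participants were sampled on outcome status, so risks in the source population cannot be estimated directly — relative risk is not valid here. The odds ratio is the appropriate measure.
OR = (a·d)/(b·c) = (320 × 1204) / (3143 × 89) = 385280 / 279727 = 1.37734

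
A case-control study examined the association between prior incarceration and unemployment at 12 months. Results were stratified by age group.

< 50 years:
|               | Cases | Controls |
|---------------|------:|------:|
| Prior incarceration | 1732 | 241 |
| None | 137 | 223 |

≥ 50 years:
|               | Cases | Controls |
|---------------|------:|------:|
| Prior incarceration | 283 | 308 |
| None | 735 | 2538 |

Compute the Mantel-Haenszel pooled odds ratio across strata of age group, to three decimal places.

OR_MH = Σ(aᵢdᵢ/nᵢ) / Σ(bᵢcᵢ/nᵢ), where nᵢ is the stratum total.
Stratum 1 (< 50 years): n = 2333; a·d/n = 1732·223/2333 = 165.5534; b·c/n = 241·137/2333 = 14.1522
Stratum 2 (≥ 50 years): n = 3864; a·d/n = 283·2538/3864 = 185.8835; b·c/n = 308·735/3864 = 58.5870
OR_MH = (165.5534 + 185.8835) / (14.1522 + 58.5870) = 351.4369 / 72.7391 = 4.83147

4.831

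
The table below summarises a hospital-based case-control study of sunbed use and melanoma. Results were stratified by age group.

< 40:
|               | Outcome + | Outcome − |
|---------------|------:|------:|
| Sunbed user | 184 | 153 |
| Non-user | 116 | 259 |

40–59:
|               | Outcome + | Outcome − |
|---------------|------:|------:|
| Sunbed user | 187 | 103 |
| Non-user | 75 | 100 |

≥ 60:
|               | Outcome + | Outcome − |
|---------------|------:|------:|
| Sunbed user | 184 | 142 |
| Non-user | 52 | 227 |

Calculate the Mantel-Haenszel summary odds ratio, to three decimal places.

OR_MH = Σ(aᵢdᵢ/nᵢ) / Σ(bᵢcᵢ/nᵢ), where nᵢ is the stratum total.
Stratum 1 (< 40): n = 712; a·d/n = 184·259/712 = 66.9326; b·c/n = 153·116/712 = 24.9270
Stratum 2 (40–59): n = 465; a·d/n = 187·100/465 = 40.2151; b·c/n = 103·75/465 = 16.6129
Stratum 3 (≥ 60): n = 605; a·d/n = 184·227/605 = 69.0380; b·c/n = 142·52/605 = 12.2050
OR_MH = (66.9326 + 40.2151 + 69.0380) / (24.9270 + 16.6129 + 12.2050) = 176.1857 / 53.7448 = 3.27819

3.278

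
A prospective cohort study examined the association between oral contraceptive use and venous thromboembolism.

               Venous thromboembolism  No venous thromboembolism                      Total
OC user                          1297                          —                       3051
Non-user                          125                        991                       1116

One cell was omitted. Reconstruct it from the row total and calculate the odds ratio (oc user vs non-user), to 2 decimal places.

5.86

The missing cell is in the exposed row: 3051 − 1297 = 1754.
So a = 1297, b = 1754, c = 125, d = 991.
OR = (a·d)/(b·c) = (1297 × 991) / (1754 × 125) = 1285327 / 219250 = 5.86238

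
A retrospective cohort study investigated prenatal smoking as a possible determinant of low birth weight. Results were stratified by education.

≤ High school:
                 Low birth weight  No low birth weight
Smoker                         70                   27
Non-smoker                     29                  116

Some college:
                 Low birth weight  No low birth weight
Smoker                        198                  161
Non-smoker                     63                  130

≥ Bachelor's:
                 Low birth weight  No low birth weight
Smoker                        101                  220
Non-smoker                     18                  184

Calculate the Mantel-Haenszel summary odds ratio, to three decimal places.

OR_MH = Σ(aᵢdᵢ/nᵢ) / Σ(bᵢcᵢ/nᵢ), where nᵢ is the stratum total.
Stratum 1 (≤ High school): n = 242; a·d/n = 70·116/242 = 33.5537; b·c/n = 27·29/242 = 3.2355
Stratum 2 (Some college): n = 552; a·d/n = 198·130/552 = 46.6304; b·c/n = 161·63/552 = 18.3750
Stratum 3 (≥ Bachelor's): n = 523; a·d/n = 101·184/523 = 35.5335; b·c/n = 220·18/523 = 7.5717
OR_MH = (33.5537 + 46.6304 + 35.5335) / (3.2355 + 18.3750 + 7.5717) = 115.7176 / 29.1822 = 3.96534

3.965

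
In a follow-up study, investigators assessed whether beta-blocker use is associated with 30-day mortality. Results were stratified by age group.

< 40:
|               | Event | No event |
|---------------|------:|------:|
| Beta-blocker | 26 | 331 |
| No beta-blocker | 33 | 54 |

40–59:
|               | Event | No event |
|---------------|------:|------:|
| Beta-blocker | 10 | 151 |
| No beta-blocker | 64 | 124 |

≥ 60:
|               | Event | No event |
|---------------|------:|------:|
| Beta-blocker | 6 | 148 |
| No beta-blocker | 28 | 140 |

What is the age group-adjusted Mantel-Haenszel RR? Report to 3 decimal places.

RR_MH = Σ(aᵢ·n₀ᵢ/nᵢ) / Σ(cᵢ·n₁ᵢ/nᵢ), with n₁ᵢ = aᵢ+bᵢ (exposed), n₀ᵢ = cᵢ+dᵢ (unexposed), nᵢ = n₁ᵢ+n₀ᵢ.
Stratum 1 (< 40): n₁ = 357, n₀ = 87, n = 444; a·n₀/n = 26·87/444 = 5.0946; c·n₁/n = 33·357/444 = 26.5338
Stratum 2 (40–59): n₁ = 161, n₀ = 188, n = 349; a·n₀/n = 10·188/349 = 5.3868; c·n₁/n = 64·161/349 = 29.5244
Stratum 3 (≥ 60): n₁ = 154, n₀ = 168, n = 322; a·n₀/n = 6·168/322 = 3.1304; c·n₁/n = 28·154/322 = 13.3913
RR_MH = (5.0946 + 5.3868 + 3.1304) / (26.5338 + 29.5244 + 13.3913) = 13.6118 / 69.4494 = 0.19600

0.196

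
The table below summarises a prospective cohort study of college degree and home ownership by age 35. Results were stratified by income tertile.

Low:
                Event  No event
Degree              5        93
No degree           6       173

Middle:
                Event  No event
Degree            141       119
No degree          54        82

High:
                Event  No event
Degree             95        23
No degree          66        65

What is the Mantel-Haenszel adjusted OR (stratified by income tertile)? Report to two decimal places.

2.35

OR_MH = Σ(aᵢdᵢ/nᵢ) / Σ(bᵢcᵢ/nᵢ), where nᵢ is the stratum total.
Stratum 1 (Low): n = 277; a·d/n = 5·173/277 = 3.1227; b·c/n = 93·6/277 = 2.0144
Stratum 2 (Middle): n = 396; a·d/n = 141·82/396 = 29.1970; b·c/n = 119·54/396 = 16.2273
Stratum 3 (High): n = 249; a·d/n = 95·65/249 = 24.7992; b·c/n = 23·66/249 = 6.0964
OR_MH = (3.1227 + 29.1970 + 24.7992) / (2.0144 + 16.2273 + 6.0964) = 57.1189 / 24.3381 = 2.34689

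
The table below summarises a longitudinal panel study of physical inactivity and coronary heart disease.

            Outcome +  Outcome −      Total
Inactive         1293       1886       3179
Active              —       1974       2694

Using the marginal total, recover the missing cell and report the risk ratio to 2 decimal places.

1.52

The missing cell is in the unexposed row: 2694 − 1974 = 720.
So a = 1293, b = 1886, c = 720, d = 1974.
RR = [a/(a+b)] / [c/(c+d)] = (1293/3179) / (720/2694) = 0.40673/0.26726 = 1.52185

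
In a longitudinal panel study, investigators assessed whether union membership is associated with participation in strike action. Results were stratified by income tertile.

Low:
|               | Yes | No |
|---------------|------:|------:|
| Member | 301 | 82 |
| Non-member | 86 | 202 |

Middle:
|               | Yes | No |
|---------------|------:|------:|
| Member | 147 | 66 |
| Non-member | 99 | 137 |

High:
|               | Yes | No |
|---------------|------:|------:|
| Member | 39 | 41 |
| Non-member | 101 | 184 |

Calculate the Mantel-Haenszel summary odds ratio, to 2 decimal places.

4.26

OR_MH = Σ(aᵢdᵢ/nᵢ) / Σ(bᵢcᵢ/nᵢ), where nᵢ is the stratum total.
Stratum 1 (Low): n = 671; a·d/n = 301·202/671 = 90.6140; b·c/n = 82·86/671 = 10.5097
Stratum 2 (Middle): n = 449; a·d/n = 147·137/449 = 44.8530; b·c/n = 66·99/449 = 14.5523
Stratum 3 (High): n = 365; a·d/n = 39·184/365 = 19.6603; b·c/n = 41·101/365 = 11.3452
OR_MH = (90.6140 + 44.8530 + 19.6603) / (10.5097 + 14.5523 + 11.3452) = 155.1273 / 36.4072 = 4.26089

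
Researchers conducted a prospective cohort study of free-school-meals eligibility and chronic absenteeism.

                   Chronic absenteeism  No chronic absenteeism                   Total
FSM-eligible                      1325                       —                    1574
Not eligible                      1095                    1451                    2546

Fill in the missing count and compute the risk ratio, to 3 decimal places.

1.957

The missing cell is in the exposed row: 1574 − 1325 = 249.
So a = 1325, b = 249, c = 1095, d = 1451.
RR = [a/(a+b)] / [c/(c+d)] = (1325/1574) / (1095/2546) = 0.84180/0.43009 = 1.95729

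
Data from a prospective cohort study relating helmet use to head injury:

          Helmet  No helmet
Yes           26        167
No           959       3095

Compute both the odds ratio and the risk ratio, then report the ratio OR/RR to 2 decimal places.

0.97

Reading the table with exposure as columns: a = 26 (Helmet, case), b = 959 (Helmet, non-case), c = 167 (No helmet, case), d = 3095.
OR = (26·3095)/(959·167) = 80470/160153 = 0.50246
Risk in exposed = 26/985 = 0.02640; risk in unexposed = 167/3262 = 0.05120; RR = 0.51559
OR/RR = 0.50246 / 0.51559 = 0.97453
The outcome is rare in both groups, so OR ≈ RR (ratio near 1).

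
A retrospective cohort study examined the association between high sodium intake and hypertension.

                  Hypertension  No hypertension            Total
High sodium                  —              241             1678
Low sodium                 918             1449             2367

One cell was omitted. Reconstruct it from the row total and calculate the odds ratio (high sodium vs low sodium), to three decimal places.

9.412

The missing cell is in the exposed row: 1678 − 241 = 1437.
So a = 1437, b = 241, c = 918, d = 1449.
OR = (a·d)/(b·c) = (1437 × 1449) / (241 × 918) = 2082213 / 221238 = 9.41164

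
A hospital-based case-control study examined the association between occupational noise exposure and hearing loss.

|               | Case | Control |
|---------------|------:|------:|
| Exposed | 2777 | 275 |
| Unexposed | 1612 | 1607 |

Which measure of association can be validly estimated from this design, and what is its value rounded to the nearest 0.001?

Cells: a = 2777, b = 275, c = 1612, d = 1607.
This is a hospital-based case-control study: participants were sampled on outcome status, so risks in the source population cannot be estimated directly — relative risk is not valid here. The odds ratio is the appropriate measure.
OR = (a·d)/(b·c) = (2777 × 1607) / (275 × 1612) = 4462639 / 443300 = 10.06686

10.067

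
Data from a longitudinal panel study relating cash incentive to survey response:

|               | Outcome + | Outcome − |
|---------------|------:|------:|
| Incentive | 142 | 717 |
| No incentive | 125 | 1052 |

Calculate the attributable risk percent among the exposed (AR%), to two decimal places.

Cells: a = 142, b = 717, c = 125, d = 1052.
Risk in exposed = 142/859 = 0.16531; risk in unexposed = 125/1177 = 0.10620.
RR = 0.16531/0.10620 = 1.55654
AR% = (RR − 1)/RR × 100 = (1.55654 − 1)/1.55654 × 100 = 35.7551%

35.76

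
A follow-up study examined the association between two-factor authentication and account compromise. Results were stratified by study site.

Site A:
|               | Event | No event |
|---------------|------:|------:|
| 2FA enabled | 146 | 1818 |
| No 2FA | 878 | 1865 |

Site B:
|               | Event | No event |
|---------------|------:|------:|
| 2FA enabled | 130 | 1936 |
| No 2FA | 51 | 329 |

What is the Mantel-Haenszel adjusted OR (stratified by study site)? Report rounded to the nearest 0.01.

OR_MH = Σ(aᵢdᵢ/nᵢ) / Σ(bᵢcᵢ/nᵢ), where nᵢ is the stratum total.
Stratum 1 (Site A): n = 4707; a·d/n = 146·1865/4707 = 57.8479; b·c/n = 1818·878/4707 = 339.1128
Stratum 2 (Site B): n = 2446; a·d/n = 130·329/2446 = 17.4857; b·c/n = 1936·51/2446 = 40.3663
OR_MH = (57.8479 + 17.4857) / (339.1128 + 40.3663) = 75.3336 / 379.4791 = 0.19852

0.20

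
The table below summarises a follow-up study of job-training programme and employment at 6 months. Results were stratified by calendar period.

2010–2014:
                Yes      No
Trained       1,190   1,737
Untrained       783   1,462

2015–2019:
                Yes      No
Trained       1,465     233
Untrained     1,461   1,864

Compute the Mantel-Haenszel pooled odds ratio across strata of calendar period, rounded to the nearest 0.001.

OR_MH = Σ(aᵢdᵢ/nᵢ) / Σ(bᵢcᵢ/nᵢ), where nᵢ is the stratum total.
Stratum 1 (2010–2014): n = 5172; a·d/n = 1190·1462/5172 = 336.3844; b·c/n = 1737·783/5172 = 262.9681
Stratum 2 (2015–2019): n = 5023; a·d/n = 1465·1864/5023 = 543.6512; b·c/n = 233·1461/5023 = 67.7709
OR_MH = (336.3844 + 543.6512) / (262.9681 + 67.7709) = 880.0356 / 330.7390 = 2.66082

2.661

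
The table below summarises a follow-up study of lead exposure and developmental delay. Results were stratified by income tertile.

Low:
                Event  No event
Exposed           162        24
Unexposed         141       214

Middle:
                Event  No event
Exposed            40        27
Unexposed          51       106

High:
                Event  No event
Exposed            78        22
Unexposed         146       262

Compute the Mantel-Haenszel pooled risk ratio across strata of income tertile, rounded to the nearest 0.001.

2.130

RR_MH = Σ(aᵢ·n₀ᵢ/nᵢ) / Σ(cᵢ·n₁ᵢ/nᵢ), with n₁ᵢ = aᵢ+bᵢ (exposed), n₀ᵢ = cᵢ+dᵢ (unexposed), nᵢ = n₁ᵢ+n₀ᵢ.
Stratum 1 (Low): n₁ = 186, n₀ = 355, n = 541; a·n₀/n = 162·355/541 = 106.3031; c·n₁/n = 141·186/541 = 48.4769
Stratum 2 (Middle): n₁ = 67, n₀ = 157, n = 224; a·n₀/n = 40·157/224 = 28.0357; c·n₁/n = 51·67/224 = 15.2545
Stratum 3 (High): n₁ = 100, n₀ = 408, n = 508; a·n₀/n = 78·408/508 = 62.6457; c·n₁/n = 146·100/508 = 28.7402
RR_MH = (106.3031 + 28.0357 + 62.6457) / (48.4769 + 15.2545 + 28.7402) = 196.9845 / 92.4715 = 2.13022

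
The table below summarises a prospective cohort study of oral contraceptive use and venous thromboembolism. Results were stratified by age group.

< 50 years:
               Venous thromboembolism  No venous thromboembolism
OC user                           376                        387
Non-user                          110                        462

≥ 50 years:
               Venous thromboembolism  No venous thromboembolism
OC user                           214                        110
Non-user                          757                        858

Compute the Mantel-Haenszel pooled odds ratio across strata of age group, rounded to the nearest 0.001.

3.004

OR_MH = Σ(aᵢdᵢ/nᵢ) / Σ(bᵢcᵢ/nᵢ), where nᵢ is the stratum total.
Stratum 1 (< 50 years): n = 1335; a·d/n = 376·462/1335 = 130.1213; b·c/n = 387·110/1335 = 31.8876
Stratum 2 (≥ 50 years): n = 1939; a·d/n = 214·858/1939 = 94.6942; b·c/n = 110·757/1939 = 42.9448
OR_MH = (130.1213 + 94.6942) / (31.8876 + 42.9448) = 224.8155 / 74.8325 = 3.00425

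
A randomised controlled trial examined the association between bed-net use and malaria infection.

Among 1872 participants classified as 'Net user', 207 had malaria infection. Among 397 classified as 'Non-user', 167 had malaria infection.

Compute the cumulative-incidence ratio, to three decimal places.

From the description: a = 207, b = 1665, c = 167, d = 230.
Risk in exposed = 207/1872 = 0.11058; risk in unexposed = 167/397 = 0.42065.
RR = 0.11058 / 0.42065 = 0.26287
The risk is 74% lower among the exposed than among the unexposed.

0.263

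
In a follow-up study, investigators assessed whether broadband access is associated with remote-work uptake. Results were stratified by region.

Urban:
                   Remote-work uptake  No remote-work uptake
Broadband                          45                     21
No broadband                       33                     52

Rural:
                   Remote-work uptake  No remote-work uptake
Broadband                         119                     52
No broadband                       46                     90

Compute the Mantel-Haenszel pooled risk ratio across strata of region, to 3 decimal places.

RR_MH = Σ(aᵢ·n₀ᵢ/nᵢ) / Σ(cᵢ·n₁ᵢ/nᵢ), with n₁ᵢ = aᵢ+bᵢ (exposed), n₀ᵢ = cᵢ+dᵢ (unexposed), nᵢ = n₁ᵢ+n₀ᵢ.
Stratum 1 (Urban): n₁ = 66, n₀ = 85, n = 151; a·n₀/n = 45·85/151 = 25.3311; c·n₁/n = 33·66/151 = 14.4238
Stratum 2 (Rural): n₁ = 171, n₀ = 136, n = 307; a·n₀/n = 119·136/307 = 52.7166; c·n₁/n = 46·171/307 = 25.6221
RR_MH = (25.3311 + 52.7166) / (14.4238 + 25.6221) = 78.0477 / 40.0460 = 1.94895

1.949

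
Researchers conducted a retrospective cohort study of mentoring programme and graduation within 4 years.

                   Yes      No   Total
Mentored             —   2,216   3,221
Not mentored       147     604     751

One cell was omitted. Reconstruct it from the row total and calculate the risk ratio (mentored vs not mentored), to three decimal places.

1.594

The missing cell is in the exposed row: 3221 − 2216 = 1005.
So a = 1005, b = 2216, c = 147, d = 604.
RR = [a/(a+b)] / [c/(c+d)] = (1005/3221) / (147/751) = 0.31201/0.19574 = 1.59404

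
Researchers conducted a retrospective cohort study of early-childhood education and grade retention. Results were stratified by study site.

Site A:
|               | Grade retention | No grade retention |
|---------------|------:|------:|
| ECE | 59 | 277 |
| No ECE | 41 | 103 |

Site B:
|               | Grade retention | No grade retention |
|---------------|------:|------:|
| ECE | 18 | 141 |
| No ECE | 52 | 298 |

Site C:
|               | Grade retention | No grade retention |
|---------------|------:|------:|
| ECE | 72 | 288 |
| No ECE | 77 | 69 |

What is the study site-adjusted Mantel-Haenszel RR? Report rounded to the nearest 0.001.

0.510

RR_MH = Σ(aᵢ·n₀ᵢ/nᵢ) / Σ(cᵢ·n₁ᵢ/nᵢ), with n₁ᵢ = aᵢ+bᵢ (exposed), n₀ᵢ = cᵢ+dᵢ (unexposed), nᵢ = n₁ᵢ+n₀ᵢ.
Stratum 1 (Site A): n₁ = 336, n₀ = 144, n = 480; a·n₀/n = 59·144/480 = 17.7000; c·n₁/n = 41·336/480 = 28.7000
Stratum 2 (Site B): n₁ = 159, n₀ = 350, n = 509; a·n₀/n = 18·350/509 = 12.3772; c·n₁/n = 52·159/509 = 16.2436
Stratum 3 (Site C): n₁ = 360, n₀ = 146, n = 506; a·n₀/n = 72·146/506 = 20.7747; c·n₁/n = 77·360/506 = 54.7826
RR_MH = (17.7000 + 12.3772 + 20.7747) / (28.7000 + 16.2436 + 54.7826) = 50.8519 / 99.7262 = 0.50992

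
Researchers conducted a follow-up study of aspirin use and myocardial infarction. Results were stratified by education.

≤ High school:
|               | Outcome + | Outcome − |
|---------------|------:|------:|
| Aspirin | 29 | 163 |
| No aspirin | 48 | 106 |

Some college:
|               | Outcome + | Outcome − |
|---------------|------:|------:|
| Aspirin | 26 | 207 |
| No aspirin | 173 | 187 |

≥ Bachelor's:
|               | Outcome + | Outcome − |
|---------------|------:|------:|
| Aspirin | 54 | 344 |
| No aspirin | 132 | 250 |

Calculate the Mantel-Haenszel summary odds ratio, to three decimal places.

OR_MH = Σ(aᵢdᵢ/nᵢ) / Σ(bᵢcᵢ/nᵢ), where nᵢ is the stratum total.
Stratum 1 (≤ High school): n = 346; a·d/n = 29·106/346 = 8.8844; b·c/n = 163·48/346 = 22.6127
Stratum 2 (Some college): n = 593; a·d/n = 26·187/593 = 8.1990; b·c/n = 207·173/593 = 60.3895
Stratum 3 (≥ Bachelor's): n = 780; a·d/n = 54·250/780 = 17.3077; b·c/n = 344·132/780 = 58.2154
OR_MH = (8.8844 + 8.1990 + 17.3077) / (22.6127 + 60.3895 + 58.2154) = 34.3911 / 141.2176 = 0.24353

0.244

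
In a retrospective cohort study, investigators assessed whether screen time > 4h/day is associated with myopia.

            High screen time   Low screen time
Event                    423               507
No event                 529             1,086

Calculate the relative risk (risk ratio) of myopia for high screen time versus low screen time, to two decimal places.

Reading the table with exposure as columns: a = 423 (High screen time, case), b = 529 (High screen time, non-case), c = 507 (Low screen time, case), d = 1086.
Risk in exposed = 423/952 = 0.44433; risk in unexposed = 507/1593 = 0.31827.
RR = 0.44433 / 0.31827 = 1.39608
The risk among the exposed is 1.40 times that among the unexposed.

1.40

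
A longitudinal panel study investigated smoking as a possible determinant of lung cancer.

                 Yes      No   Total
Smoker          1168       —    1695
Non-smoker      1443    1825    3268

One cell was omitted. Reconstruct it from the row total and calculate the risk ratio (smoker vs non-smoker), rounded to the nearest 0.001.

The missing cell is in the exposed row: 1695 − 1168 = 527.
So a = 1168, b = 527, c = 1443, d = 1825.
RR = [a/(a+b)] / [c/(c+d)] = (1168/1695) / (1443/3268) = 0.68909/0.44155 = 1.56059

1.561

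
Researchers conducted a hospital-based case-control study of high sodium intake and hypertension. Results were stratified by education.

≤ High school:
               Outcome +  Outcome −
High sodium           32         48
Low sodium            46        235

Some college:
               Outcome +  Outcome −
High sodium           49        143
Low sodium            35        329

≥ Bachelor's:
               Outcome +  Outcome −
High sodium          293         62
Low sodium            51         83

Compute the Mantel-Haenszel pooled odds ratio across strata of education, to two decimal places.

4.61

OR_MH = Σ(aᵢdᵢ/nᵢ) / Σ(bᵢcᵢ/nᵢ), where nᵢ is the stratum total.
Stratum 1 (≤ High school): n = 361; a·d/n = 32·235/361 = 20.8310; b·c/n = 48·46/361 = 6.1163
Stratum 2 (Some college): n = 556; a·d/n = 49·329/556 = 28.9946; b·c/n = 143·35/556 = 9.0018
Stratum 3 (≥ Bachelor's): n = 489; a·d/n = 293·83/489 = 49.7321; b·c/n = 62·51/489 = 6.4663
OR_MH = (20.8310 + 28.9946 + 49.7321) / (6.1163 + 9.0018 + 6.4663) = 99.5577 / 21.5844 = 4.61249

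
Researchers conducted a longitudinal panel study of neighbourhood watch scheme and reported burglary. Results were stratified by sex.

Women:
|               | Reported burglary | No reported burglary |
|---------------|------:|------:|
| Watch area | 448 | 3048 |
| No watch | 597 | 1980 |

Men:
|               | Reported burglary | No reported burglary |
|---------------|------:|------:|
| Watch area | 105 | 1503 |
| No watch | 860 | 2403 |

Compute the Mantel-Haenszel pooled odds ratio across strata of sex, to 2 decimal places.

0.35

OR_MH = Σ(aᵢdᵢ/nᵢ) / Σ(bᵢcᵢ/nᵢ), where nᵢ is the stratum total.
Stratum 1 (Women): n = 6073; a·d/n = 448·1980/6073 = 146.0629; b·c/n = 3048·597/6073 = 299.6305
Stratum 2 (Men): n = 4871; a·d/n = 105·2403/4871 = 51.7994; b·c/n = 1503·860/4871 = 265.3623
OR_MH = (146.0629 + 51.7994) / (299.6305 + 265.3623) = 197.8623 / 564.9928 = 0.35020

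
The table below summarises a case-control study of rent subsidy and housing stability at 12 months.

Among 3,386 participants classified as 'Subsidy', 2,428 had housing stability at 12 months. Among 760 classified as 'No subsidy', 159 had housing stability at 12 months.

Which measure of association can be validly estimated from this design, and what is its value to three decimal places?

9.580

From the description: a = 2428, b = 958, c = 159, d = 601.
This is a case-control study: participants were sampled on outcome status, so risks in the source population cannot be estimated directly — relative risk is not valid here. The odds ratio is the appropriate measure.
OR = (a·d)/(b·c) = (2428 × 601) / (958 × 159) = 1459228 / 152322 = 9.57989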